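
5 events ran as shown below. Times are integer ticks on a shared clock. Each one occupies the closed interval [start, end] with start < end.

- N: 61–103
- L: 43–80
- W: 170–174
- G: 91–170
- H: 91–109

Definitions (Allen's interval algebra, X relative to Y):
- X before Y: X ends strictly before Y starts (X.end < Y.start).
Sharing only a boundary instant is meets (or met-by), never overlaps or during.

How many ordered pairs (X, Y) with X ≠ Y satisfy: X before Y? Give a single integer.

Checking all 20 ordered pairs for relation 'before'; matching pairs in alphabetical order:
(H, W): H before W ✓
(L, G): L before G ✓
(L, H): L before H ✓
(L, W): L before W ✓
(N, W): N before W ✓
Count: 5.

5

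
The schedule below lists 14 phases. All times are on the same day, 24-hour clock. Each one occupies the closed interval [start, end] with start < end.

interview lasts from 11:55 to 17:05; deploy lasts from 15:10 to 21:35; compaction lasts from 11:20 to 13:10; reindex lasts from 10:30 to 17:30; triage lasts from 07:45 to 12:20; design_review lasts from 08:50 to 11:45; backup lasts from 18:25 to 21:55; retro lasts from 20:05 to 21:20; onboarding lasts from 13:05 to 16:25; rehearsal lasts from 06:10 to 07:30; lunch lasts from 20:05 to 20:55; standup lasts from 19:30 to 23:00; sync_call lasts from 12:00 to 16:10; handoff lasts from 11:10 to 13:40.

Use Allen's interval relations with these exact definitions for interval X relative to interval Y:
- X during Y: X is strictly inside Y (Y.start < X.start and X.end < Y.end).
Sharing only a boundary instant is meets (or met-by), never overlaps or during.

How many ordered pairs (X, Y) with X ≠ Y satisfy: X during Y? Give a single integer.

Checking all 182 ordered pairs for relation 'during'; matching pairs in alphabetical order:
(compaction, handoff): compaction during handoff ✓
(compaction, reindex): compaction during reindex ✓
(design_review, triage): design_review during triage ✓
(handoff, reindex): handoff during reindex ✓
(interview, reindex): interview during reindex ✓
(lunch, backup): lunch during backup ✓
(lunch, deploy): lunch during deploy ✓
(lunch, standup): lunch during standup ✓
(onboarding, interview): onboarding during interview ✓
(onboarding, reindex): onboarding during reindex ✓
(retro, backup): retro during backup ✓
(retro, deploy): retro during deploy ✓
(retro, standup): retro during standup ✓
(sync_call, interview): sync_call during interview ✓
(sync_call, reindex): sync_call during reindex ✓
Count: 15.

15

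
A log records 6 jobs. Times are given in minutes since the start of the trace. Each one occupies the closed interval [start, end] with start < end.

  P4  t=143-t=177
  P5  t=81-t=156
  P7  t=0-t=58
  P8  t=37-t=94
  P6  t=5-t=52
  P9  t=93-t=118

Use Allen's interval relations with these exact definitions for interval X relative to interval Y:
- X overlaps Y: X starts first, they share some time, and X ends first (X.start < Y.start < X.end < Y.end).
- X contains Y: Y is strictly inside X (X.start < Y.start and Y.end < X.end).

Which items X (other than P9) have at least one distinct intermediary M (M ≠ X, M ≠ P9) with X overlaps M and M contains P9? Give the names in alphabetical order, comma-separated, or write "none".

Target P9 = [t=93, t=118].
Intermediaries M with M contains P9: P5.
Via P5 — items with X overlaps P5: P8.
Union: P8.

P8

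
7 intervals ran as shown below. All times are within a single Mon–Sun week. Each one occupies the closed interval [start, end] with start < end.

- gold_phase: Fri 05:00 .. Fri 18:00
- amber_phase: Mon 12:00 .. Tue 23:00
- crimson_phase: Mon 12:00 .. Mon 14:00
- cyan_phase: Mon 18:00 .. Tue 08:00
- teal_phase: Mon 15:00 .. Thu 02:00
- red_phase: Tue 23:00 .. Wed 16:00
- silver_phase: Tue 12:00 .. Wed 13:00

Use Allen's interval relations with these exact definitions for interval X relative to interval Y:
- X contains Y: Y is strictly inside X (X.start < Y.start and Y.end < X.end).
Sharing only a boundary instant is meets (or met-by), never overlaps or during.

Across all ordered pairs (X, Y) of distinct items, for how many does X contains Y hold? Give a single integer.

4

Checking all 42 ordered pairs for relation 'contains'; matching pairs in alphabetical order:
(amber_phase, cyan_phase): amber_phase contains cyan_phase ✓
(teal_phase, cyan_phase): teal_phase contains cyan_phase ✓
(teal_phase, red_phase): teal_phase contains red_phase ✓
(teal_phase, silver_phase): teal_phase contains silver_phase ✓
Count: 4.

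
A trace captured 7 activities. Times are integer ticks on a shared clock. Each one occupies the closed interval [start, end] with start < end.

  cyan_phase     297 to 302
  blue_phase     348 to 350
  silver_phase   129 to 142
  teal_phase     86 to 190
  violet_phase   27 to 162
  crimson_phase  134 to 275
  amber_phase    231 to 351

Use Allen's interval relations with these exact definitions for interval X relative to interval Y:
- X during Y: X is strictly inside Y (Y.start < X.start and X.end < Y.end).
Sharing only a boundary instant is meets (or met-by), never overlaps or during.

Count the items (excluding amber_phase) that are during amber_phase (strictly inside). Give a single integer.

2

Target amber_phase = [231, 351].
blue_phase [348, 350] → during → counts.
crimson_phase [134, 275] → overlaps → no.
cyan_phase [297, 302] → during → counts.
silver_phase [129, 142] → before → no.
teal_phase [86, 190] → before → no.
violet_phase [27, 162] → before → no.
Total: 2.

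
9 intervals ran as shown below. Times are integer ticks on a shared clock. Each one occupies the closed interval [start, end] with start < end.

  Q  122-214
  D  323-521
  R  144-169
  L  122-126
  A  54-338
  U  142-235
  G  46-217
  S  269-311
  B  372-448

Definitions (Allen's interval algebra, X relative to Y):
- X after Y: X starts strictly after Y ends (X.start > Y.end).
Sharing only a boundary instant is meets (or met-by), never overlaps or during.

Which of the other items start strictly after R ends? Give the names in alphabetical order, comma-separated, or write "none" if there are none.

B, D, S

Target R = [144, 169].
A [54, 338] → contains → no.
B [372, 448] → after → yes.
D [323, 521] → after → yes.
G [46, 217] → contains → no.
L [122, 126] → before → no.
Q [122, 214] → contains → no.
S [269, 311] → after → yes.
U [142, 235] → contains → no.
Result: B, D, S.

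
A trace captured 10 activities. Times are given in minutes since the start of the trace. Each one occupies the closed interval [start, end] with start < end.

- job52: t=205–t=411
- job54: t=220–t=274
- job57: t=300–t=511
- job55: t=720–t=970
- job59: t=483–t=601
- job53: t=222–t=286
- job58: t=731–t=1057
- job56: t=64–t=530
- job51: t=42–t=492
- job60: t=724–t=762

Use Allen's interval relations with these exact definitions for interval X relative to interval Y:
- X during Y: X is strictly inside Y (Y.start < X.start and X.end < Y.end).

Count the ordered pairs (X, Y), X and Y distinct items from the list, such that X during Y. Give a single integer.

10

Checking all 90 ordered pairs for relation 'during'; matching pairs in alphabetical order:
(job52, job51): job52 during job51 ✓
(job52, job56): job52 during job56 ✓
(job53, job51): job53 during job51 ✓
(job53, job52): job53 during job52 ✓
(job53, job56): job53 during job56 ✓
(job54, job51): job54 during job51 ✓
(job54, job52): job54 during job52 ✓
(job54, job56): job54 during job56 ✓
(job57, job56): job57 during job56 ✓
(job60, job55): job60 during job55 ✓
Count: 10.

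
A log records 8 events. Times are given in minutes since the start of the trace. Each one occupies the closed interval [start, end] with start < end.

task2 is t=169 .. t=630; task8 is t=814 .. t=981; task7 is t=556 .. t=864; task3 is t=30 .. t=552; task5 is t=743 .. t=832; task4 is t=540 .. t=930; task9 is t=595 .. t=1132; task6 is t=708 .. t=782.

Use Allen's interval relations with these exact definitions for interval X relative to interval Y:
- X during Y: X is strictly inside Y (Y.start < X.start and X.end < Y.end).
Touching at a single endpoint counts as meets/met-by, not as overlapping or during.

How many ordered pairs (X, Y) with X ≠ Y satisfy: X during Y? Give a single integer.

Checking all 56 ordered pairs for relation 'during'; matching pairs in alphabetical order:
(task5, task4): task5 during task4 ✓
(task5, task7): task5 during task7 ✓
(task5, task9): task5 during task9 ✓
(task6, task4): task6 during task4 ✓
(task6, task7): task6 during task7 ✓
(task6, task9): task6 during task9 ✓
(task7, task4): task7 during task4 ✓
(task8, task9): task8 during task9 ✓
Count: 8.

8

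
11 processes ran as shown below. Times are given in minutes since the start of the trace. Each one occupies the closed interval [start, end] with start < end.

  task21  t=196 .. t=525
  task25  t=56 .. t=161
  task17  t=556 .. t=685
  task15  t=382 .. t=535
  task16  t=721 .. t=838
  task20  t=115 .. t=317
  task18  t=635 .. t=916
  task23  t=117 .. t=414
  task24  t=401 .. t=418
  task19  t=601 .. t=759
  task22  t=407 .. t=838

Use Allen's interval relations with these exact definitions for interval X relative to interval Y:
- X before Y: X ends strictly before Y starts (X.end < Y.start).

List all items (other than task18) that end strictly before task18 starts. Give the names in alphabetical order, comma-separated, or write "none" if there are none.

task15, task20, task21, task23, task24, task25

Target task18 = [t=635, t=916].
task15 [t=382, t=535] → before → yes.
task16 [t=721, t=838] → during → no.
task17 [t=556, t=685] → overlaps → no.
task19 [t=601, t=759] → overlaps → no.
task20 [t=115, t=317] → before → yes.
task21 [t=196, t=525] → before → yes.
task22 [t=407, t=838] → overlaps → no.
task23 [t=117, t=414] → before → yes.
task24 [t=401, t=418] → before → yes.
task25 [t=56, t=161] → before → yes.
Result: task15, task20, task21, task23, task24, task25.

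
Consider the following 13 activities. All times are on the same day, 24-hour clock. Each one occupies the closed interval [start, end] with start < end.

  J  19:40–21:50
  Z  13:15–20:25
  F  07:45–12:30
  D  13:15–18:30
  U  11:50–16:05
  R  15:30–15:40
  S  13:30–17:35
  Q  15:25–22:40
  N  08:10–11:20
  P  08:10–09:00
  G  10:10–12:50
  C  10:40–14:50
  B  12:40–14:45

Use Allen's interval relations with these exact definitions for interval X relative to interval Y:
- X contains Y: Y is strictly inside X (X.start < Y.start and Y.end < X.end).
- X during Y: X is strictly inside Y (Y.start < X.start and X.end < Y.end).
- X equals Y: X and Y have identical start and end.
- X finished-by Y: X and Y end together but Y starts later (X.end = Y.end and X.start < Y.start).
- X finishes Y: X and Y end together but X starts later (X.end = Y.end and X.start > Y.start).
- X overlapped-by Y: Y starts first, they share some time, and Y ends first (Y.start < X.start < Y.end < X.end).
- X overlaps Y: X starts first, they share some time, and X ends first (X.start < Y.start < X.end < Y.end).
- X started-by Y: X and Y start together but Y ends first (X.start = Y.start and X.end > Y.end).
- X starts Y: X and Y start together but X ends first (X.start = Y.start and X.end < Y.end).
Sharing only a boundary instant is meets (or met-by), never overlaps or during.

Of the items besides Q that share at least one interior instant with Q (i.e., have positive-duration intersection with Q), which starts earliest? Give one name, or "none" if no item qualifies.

Target Q = [15:25, 22:40].
B [12:40, 14:45] → before → excluded.
C [10:40, 14:50] → before → excluded.
D [13:15, 18:30] → overlaps → candidate.
F [07:45, 12:30] → before → excluded.
G [10:10, 12:50] → before → excluded.
J [19:40, 21:50] → during → candidate.
N [08:10, 11:20] → before → excluded.
P [08:10, 09:00] → before → excluded.
R [15:30, 15:40] → during → candidate.
S [13:30, 17:35] → overlaps → candidate.
U [11:50, 16:05] → overlaps → candidate.
Z [13:15, 20:25] → overlaps → candidate.
Among candidates, earliest start is 11:50 → U.

U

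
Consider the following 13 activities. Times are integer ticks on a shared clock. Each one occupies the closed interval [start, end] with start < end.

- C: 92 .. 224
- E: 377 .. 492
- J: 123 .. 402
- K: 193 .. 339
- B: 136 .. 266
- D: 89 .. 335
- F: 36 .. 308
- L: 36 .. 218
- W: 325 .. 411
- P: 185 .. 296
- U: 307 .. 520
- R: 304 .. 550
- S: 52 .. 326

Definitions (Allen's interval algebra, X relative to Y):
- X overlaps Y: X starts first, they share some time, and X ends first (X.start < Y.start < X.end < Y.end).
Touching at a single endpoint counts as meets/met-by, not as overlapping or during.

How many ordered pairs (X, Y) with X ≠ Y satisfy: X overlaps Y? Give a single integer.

Checking all 156 ordered pairs for relation 'overlaps'; matching pairs in alphabetical order:
(B, K): B overlaps K ✓
(B, P): B overlaps P ✓
(C, B): C overlaps B ✓
(C, J): C overlaps J ✓
(C, K): C overlaps K ✓
(C, P): C overlaps P ✓
(D, J): D overlaps J ✓
(D, K): D overlaps K ✓
(D, R): D overlaps R ✓
(D, U): D overlaps U ✓
(D, W): D overlaps W ✓
(F, D): F overlaps D ✓
(F, J): F overlaps J ✓
(F, K): F overlaps K ✓
(F, R): F overlaps R ✓
(F, S): F overlaps S ✓
(F, U): F overlaps U ✓
(J, E): J overlaps E ✓
(J, R): J overlaps R ✓
(J, U): J overlaps U ✓
(J, W): J overlaps W ✓
(K, R): K overlaps R ✓
(K, U): K overlaps U ✓
(K, W): K overlaps W ✓
... plus 15 further pairs not listed.
Count: 39.

39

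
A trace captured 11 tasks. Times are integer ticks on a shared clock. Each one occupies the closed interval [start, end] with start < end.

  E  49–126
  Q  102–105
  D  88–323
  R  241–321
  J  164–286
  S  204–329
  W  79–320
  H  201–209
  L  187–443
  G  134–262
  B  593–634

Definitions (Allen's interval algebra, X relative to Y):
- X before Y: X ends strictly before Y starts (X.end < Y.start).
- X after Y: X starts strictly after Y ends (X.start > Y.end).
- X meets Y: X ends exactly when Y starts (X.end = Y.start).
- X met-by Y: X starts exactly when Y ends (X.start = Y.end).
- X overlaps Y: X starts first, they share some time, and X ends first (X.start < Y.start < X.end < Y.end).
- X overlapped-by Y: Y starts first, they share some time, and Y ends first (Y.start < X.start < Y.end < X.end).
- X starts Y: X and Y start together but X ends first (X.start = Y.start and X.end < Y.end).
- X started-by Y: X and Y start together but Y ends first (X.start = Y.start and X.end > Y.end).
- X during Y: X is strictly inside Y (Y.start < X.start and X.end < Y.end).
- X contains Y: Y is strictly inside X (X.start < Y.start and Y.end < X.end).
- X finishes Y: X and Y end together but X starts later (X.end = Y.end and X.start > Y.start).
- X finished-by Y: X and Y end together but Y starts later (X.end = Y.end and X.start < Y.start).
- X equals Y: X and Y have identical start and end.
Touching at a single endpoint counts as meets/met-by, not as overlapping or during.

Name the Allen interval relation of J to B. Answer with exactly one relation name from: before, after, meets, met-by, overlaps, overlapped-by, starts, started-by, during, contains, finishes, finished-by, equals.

J = [164, 286]; B = [593, 634].
Compare endpoints: J.start < B.start, J.start < B.end, J.end < B.start, J.end < B.end.
That pattern is 'before'.

before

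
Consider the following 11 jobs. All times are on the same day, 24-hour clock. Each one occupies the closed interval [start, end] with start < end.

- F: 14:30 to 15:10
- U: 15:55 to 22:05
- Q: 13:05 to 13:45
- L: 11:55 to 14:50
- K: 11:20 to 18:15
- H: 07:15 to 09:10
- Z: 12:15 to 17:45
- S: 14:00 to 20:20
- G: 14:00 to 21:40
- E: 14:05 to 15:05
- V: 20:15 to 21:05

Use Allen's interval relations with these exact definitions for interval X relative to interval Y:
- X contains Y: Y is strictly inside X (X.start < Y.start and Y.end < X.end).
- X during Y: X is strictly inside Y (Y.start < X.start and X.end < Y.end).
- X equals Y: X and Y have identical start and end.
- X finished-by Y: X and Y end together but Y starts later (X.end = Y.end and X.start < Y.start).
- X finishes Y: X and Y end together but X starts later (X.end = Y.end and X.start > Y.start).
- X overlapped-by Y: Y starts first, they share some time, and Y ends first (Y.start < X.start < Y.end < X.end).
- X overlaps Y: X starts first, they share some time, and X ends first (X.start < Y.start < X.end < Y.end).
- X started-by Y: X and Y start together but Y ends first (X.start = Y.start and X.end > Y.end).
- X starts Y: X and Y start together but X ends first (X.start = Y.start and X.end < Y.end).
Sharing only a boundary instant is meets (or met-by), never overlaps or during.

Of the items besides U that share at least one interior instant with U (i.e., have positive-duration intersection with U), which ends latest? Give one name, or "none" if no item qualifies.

G

Target U = [15:55, 22:05].
E [14:05, 15:05] → before → excluded.
F [14:30, 15:10] → before → excluded.
G [14:00, 21:40] → overlaps → candidate.
H [07:15, 09:10] → before → excluded.
K [11:20, 18:15] → overlaps → candidate.
L [11:55, 14:50] → before → excluded.
Q [13:05, 13:45] → before → excluded.
S [14:00, 20:20] → overlaps → candidate.
V [20:15, 21:05] → during → candidate.
Z [12:15, 17:45] → overlaps → candidate.
Among candidates, latest end is 21:40 → G.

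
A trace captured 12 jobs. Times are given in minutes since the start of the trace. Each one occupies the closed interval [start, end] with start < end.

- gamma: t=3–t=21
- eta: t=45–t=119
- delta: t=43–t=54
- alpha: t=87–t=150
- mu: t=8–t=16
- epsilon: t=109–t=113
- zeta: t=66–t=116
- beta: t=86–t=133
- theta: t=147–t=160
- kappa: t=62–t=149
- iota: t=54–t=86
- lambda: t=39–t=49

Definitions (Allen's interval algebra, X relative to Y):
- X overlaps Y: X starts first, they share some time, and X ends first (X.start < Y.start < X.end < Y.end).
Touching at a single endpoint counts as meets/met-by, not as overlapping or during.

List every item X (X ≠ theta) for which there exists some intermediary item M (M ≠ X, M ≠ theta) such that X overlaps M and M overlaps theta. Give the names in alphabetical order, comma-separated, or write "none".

Target theta = [t=147, t=160].
Intermediaries M with M overlaps theta: alpha, kappa.
Via alpha — items with X overlaps alpha: beta, eta, kappa, zeta.
Via kappa — items with X overlaps kappa: eta, iota.
Union: beta, eta, iota, kappa, zeta.

beta, eta, iota, kappa, zeta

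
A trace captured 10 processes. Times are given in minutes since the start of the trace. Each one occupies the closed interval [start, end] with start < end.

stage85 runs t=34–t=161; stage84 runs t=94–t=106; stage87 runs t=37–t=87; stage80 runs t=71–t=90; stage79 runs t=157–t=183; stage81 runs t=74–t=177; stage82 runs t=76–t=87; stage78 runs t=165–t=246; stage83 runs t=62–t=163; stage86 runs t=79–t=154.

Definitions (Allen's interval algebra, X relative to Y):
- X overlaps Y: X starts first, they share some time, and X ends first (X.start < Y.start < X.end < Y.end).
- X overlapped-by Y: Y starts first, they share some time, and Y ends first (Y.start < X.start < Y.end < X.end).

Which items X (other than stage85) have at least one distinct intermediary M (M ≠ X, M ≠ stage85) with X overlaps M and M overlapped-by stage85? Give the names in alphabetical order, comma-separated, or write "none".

stage80, stage81, stage83, stage87

Target stage85 = [t=34, t=161].
Intermediaries M with M overlapped-by stage85: stage79, stage81, stage83.
Via stage79 — items with X overlaps stage79: stage81, stage83.
Via stage81 — items with X overlaps stage81: stage80, stage83, stage87.
Via stage83 — items with X overlaps stage83: stage87.
Union: stage80, stage81, stage83, stage87.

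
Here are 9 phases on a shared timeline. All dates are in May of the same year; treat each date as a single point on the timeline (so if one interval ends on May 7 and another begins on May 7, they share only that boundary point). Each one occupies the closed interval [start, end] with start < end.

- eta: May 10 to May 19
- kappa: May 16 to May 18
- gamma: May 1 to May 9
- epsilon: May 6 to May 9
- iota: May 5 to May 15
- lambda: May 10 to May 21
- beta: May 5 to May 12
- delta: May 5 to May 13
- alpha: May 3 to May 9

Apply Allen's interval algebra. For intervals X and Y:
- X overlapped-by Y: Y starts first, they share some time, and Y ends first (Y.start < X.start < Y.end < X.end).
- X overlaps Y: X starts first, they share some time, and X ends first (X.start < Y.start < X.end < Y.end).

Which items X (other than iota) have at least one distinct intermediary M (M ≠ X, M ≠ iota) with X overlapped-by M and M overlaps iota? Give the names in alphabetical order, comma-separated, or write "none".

beta, delta

Target iota = [May 5, May 15].
Intermediaries M with M overlaps iota: alpha, gamma.
Via alpha — items with X overlapped-by alpha: beta, delta.
Via gamma — items with X overlapped-by gamma: beta, delta.
Union: beta, delta.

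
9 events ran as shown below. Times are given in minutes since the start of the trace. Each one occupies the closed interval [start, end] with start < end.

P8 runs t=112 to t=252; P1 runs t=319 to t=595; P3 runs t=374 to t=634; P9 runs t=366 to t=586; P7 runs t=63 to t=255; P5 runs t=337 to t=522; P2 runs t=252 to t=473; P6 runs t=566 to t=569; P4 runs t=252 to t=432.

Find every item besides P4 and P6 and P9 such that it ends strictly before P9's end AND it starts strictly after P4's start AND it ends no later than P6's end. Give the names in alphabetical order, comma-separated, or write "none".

P5

Conditions: its end is strictly before P9's end (X.end < t=586) AND its start is strictly after P4's start (X.start > t=252) AND its end is no later than P6's end (X.end <= t=569).
P1: end t=595 < t=586? ✗; start t=319 > t=252? ✓; end t=595 <= t=569? ✗ → no.
P2: end t=473 < t=586? ✓; start t=252 > t=252? ✗; end t=473 <= t=569? ✓ → no.
P3: end t=634 < t=586? ✗; start t=374 > t=252? ✓; end t=634 <= t=569? ✗ → no.
P5: end t=522 < t=586? ✓; start t=337 > t=252? ✓; end t=522 <= t=569? ✓ → yes.
P7: end t=255 < t=586? ✓; start t=63 > t=252? ✗; end t=255 <= t=569? ✓ → no.
P8: end t=252 < t=586? ✓; start t=112 > t=252? ✗; end t=252 <= t=569? ✓ → no.
Result: P5.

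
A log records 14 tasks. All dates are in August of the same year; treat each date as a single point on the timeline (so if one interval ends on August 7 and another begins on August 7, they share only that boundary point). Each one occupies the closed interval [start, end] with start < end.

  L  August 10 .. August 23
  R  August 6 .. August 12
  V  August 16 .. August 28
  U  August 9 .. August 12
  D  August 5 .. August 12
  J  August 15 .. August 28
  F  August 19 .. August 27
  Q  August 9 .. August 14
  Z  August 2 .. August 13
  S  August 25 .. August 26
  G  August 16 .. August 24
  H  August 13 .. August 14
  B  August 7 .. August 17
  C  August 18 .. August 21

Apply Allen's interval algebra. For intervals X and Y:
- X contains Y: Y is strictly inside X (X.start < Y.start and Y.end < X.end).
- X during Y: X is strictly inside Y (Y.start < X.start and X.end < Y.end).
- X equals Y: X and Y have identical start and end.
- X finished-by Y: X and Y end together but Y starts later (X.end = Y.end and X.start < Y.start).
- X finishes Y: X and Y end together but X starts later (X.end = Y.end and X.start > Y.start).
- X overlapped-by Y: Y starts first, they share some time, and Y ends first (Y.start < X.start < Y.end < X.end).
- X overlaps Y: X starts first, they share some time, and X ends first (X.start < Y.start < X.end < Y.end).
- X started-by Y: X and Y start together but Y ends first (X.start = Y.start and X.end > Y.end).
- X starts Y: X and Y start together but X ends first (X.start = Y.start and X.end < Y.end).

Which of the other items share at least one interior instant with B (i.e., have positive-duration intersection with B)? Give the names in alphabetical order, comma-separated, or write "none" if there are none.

D, G, H, J, L, Q, R, U, V, Z

Target B = [August 7, August 17].
C [August 18, August 21] → after → no.
D [August 5, August 12] → overlaps → yes.
F [August 19, August 27] → after → no.
G [August 16, August 24] → overlapped-by → yes.
H [August 13, August 14] → during → yes.
J [August 15, August 28] → overlapped-by → yes.
L [August 10, August 23] → overlapped-by → yes.
Q [August 9, August 14] → during → yes.
R [August 6, August 12] → overlaps → yes.
S [August 25, August 26] → after → no.
U [August 9, August 12] → during → yes.
V [August 16, August 28] → overlapped-by → yes.
Z [August 2, August 13] → overlaps → yes.
Result: D, G, H, J, L, Q, R, U, V, Z.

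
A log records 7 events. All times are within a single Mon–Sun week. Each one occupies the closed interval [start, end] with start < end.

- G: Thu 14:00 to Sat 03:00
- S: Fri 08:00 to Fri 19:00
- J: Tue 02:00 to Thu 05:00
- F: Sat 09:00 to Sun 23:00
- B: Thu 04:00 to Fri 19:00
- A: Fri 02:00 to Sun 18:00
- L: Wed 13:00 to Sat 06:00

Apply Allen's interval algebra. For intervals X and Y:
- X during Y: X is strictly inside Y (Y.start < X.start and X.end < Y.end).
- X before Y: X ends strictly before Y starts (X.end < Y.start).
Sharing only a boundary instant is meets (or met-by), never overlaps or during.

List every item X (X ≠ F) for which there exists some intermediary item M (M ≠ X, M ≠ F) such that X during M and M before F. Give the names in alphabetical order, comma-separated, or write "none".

B, G, S

Target F = [Sat 09:00, Sun 23:00].
Intermediaries M with M before F: B, G, J, L, S.
Via B — items with X during B: none.
Via G — items with X during G: S.
Via J — items with X during J: none.
Via L — items with X during L: B, G, S.
Via S — items with X during S: none.
Union: B, G, S.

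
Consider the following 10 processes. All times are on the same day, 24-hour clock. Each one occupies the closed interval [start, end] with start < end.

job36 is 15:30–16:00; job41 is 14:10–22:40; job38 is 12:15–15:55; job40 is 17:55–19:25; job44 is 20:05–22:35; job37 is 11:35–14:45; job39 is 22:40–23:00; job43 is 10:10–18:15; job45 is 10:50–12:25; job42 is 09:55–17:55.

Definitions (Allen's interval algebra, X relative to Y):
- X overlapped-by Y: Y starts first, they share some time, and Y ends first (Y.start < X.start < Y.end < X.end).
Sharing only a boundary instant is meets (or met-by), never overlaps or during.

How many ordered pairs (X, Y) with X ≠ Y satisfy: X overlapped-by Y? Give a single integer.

Checking all 90 ordered pairs for relation 'overlapped-by'; matching pairs in alphabetical order:
(job36, job38): job36 overlapped-by job38 ✓
(job37, job45): job37 overlapped-by job45 ✓
(job38, job37): job38 overlapped-by job37 ✓
(job38, job45): job38 overlapped-by job45 ✓
(job40, job43): job40 overlapped-by job43 ✓
(job41, job37): job41 overlapped-by job37 ✓
(job41, job38): job41 overlapped-by job38 ✓
(job41, job42): job41 overlapped-by job42 ✓
(job41, job43): job41 overlapped-by job43 ✓
(job43, job42): job43 overlapped-by job42 ✓
Count: 10.

10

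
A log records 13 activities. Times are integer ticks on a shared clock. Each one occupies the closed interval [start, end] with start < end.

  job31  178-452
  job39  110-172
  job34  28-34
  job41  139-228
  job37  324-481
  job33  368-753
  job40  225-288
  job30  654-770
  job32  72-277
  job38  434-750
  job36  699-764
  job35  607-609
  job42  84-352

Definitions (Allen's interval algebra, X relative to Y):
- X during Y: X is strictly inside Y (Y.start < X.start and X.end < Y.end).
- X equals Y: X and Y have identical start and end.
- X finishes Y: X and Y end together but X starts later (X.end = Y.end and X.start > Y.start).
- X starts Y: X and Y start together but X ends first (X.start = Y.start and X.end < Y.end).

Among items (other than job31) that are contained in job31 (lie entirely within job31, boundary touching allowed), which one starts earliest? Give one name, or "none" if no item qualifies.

job40

Target job31 = [178, 452].
job30 [654, 770] → after → excluded.
job32 [72, 277] → overlaps → excluded.
job33 [368, 753] → overlapped-by → excluded.
job34 [28, 34] → before → excluded.
job35 [607, 609] → after → excluded.
job36 [699, 764] → after → excluded.
job37 [324, 481] → overlapped-by → excluded.
job38 [434, 750] → overlapped-by → excluded.
job39 [110, 172] → before → excluded.
job40 [225, 288] → during → candidate.
job41 [139, 228] → overlaps → excluded.
job42 [84, 352] → overlaps → excluded.
Among candidates, earliest start is 225 → job40.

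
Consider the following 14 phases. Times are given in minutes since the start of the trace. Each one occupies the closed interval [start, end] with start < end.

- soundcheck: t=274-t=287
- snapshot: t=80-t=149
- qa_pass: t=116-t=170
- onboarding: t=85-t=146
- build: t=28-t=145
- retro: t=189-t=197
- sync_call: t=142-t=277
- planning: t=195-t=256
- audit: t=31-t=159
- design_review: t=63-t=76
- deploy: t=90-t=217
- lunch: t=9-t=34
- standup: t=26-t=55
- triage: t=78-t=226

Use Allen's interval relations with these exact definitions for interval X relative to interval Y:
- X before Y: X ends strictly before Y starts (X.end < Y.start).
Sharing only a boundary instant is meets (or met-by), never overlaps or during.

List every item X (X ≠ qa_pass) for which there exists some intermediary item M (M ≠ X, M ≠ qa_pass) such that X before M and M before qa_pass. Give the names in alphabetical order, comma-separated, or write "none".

Target qa_pass = [t=116, t=170].
Intermediaries M with M before qa_pass: design_review, lunch, standup.
Via design_review — items with X before design_review: lunch, standup.
Via lunch — items with X before lunch: none.
Via standup — items with X before standup: none.
Union: lunch, standup.

lunch, standup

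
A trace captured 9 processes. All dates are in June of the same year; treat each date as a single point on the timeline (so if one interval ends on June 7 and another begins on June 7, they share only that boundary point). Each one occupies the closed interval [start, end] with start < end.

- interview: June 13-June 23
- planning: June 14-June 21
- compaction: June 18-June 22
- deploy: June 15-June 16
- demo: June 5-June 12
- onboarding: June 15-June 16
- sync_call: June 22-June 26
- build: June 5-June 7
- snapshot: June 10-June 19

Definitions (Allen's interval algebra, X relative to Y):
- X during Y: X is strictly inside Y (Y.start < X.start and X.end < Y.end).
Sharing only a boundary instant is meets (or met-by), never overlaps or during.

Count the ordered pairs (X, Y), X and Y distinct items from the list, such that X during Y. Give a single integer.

Checking all 72 ordered pairs for relation 'during'; matching pairs in alphabetical order:
(compaction, interview): compaction during interview ✓
(deploy, interview): deploy during interview ✓
(deploy, planning): deploy during planning ✓
(deploy, snapshot): deploy during snapshot ✓
(onboarding, interview): onboarding during interview ✓
(onboarding, planning): onboarding during planning ✓
(onboarding, snapshot): onboarding during snapshot ✓
(planning, interview): planning during interview ✓
Count: 8.

8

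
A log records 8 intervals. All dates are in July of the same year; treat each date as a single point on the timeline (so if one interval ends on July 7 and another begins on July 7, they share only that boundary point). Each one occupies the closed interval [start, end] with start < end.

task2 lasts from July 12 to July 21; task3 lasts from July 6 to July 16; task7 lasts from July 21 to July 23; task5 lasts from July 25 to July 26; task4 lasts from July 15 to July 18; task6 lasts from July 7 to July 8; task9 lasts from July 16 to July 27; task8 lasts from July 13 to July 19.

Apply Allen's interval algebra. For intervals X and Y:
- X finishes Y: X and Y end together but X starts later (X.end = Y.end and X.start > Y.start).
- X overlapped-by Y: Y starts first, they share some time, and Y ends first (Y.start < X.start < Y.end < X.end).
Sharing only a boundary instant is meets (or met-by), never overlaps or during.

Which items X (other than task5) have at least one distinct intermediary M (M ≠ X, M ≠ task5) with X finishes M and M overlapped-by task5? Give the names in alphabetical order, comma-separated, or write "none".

Target task5 = [July 25, July 26].
Intermediaries M with M overlapped-by task5: none.
Union: none.

none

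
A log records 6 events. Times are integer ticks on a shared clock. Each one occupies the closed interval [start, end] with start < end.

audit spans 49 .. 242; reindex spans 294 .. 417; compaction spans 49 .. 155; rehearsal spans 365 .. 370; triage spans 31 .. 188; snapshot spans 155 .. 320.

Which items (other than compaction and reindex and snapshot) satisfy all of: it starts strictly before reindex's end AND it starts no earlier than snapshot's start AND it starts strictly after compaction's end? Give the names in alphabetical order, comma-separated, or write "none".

Conditions: its start is strictly before reindex's end (X.start < 417) AND its start is no earlier than snapshot's start (X.start >= 155) AND its start is strictly after compaction's end (X.start > 155).
audit: start 49 < 417? ✓; start 49 >= 155? ✗; start 49 > 155? ✗ → no.
rehearsal: start 365 < 417? ✓; start 365 >= 155? ✓; start 365 > 155? ✓ → yes.
triage: start 31 < 417? ✓; start 31 >= 155? ✗; start 31 > 155? ✗ → no.
Result: rehearsal.

rehearsal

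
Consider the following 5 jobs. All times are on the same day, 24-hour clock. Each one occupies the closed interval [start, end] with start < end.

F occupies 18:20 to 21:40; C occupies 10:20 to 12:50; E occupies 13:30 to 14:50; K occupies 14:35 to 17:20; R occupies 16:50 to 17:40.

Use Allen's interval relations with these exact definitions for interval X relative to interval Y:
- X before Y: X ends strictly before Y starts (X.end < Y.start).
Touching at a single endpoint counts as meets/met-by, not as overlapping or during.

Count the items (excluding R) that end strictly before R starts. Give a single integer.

Target R = [16:50, 17:40].
C [10:20, 12:50] → before → counts.
E [13:30, 14:50] → before → counts.
F [18:20, 21:40] → after → no.
K [14:35, 17:20] → overlaps → no.
Total: 2.

2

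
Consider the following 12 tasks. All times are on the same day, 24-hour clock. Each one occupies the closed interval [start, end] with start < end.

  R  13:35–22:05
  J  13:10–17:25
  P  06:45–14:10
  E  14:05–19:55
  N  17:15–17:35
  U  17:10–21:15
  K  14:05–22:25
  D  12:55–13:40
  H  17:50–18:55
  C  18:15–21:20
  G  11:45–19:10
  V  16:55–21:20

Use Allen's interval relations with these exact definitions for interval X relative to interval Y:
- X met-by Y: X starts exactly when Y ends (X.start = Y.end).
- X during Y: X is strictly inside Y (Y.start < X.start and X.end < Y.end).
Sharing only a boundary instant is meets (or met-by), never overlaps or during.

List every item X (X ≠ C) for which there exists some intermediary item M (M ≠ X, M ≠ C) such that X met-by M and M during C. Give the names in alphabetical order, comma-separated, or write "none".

none

Target C = [18:15, 21:20].
Intermediaries M with M during C: none.
Union: none.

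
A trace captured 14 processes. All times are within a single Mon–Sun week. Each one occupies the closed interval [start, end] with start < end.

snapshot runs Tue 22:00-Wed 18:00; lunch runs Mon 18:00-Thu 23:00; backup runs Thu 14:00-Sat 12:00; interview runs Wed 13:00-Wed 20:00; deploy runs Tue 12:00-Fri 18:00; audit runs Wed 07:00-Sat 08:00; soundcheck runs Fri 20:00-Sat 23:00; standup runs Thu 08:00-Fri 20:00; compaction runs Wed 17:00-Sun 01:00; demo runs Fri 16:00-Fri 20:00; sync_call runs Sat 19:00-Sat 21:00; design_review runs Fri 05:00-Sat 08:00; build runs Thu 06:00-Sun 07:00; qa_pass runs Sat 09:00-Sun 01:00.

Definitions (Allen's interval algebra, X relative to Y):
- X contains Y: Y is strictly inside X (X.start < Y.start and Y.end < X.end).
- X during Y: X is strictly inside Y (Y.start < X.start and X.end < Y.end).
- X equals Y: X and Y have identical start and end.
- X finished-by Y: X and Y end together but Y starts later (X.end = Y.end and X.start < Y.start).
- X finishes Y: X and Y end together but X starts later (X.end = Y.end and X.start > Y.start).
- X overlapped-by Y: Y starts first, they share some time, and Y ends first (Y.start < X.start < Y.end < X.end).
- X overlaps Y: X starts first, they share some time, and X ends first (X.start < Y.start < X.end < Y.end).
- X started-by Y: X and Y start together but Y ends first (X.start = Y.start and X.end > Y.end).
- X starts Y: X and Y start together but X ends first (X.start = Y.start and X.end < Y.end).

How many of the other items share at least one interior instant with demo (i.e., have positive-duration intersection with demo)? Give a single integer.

Target demo = [Fri 16:00, Fri 20:00].
audit [Wed 07:00, Sat 08:00] → contains → counts.
backup [Thu 14:00, Sat 12:00] → contains → counts.
build [Thu 06:00, Sun 07:00] → contains → counts.
compaction [Wed 17:00, Sun 01:00] → contains → counts.
deploy [Tue 12:00, Fri 18:00] → overlaps → counts.
design_review [Fri 05:00, Sat 08:00] → contains → counts.
interview [Wed 13:00, Wed 20:00] → before → no.
lunch [Mon 18:00, Thu 23:00] → before → no.
qa_pass [Sat 09:00, Sun 01:00] → after → no.
snapshot [Tue 22:00, Wed 18:00] → before → no.
soundcheck [Fri 20:00, Sat 23:00] → met-by → no.
standup [Thu 08:00, Fri 20:00] → finished-by → counts.
sync_call [Sat 19:00, Sat 21:00] → after → no.
Total: 7.

7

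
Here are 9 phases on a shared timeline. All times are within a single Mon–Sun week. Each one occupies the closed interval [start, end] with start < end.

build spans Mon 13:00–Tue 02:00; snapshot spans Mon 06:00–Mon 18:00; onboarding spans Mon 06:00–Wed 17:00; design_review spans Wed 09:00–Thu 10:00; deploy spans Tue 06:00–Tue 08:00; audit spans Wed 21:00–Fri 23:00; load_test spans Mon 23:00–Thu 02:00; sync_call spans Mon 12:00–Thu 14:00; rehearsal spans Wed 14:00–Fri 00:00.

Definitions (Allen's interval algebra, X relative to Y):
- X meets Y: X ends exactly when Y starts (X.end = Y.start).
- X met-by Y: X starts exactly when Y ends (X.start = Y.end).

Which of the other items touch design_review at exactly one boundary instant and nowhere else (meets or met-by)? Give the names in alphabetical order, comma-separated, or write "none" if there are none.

none

Target design_review = [Wed 09:00, Thu 10:00].
audit [Wed 21:00, Fri 23:00] → overlapped-by → no.
build [Mon 13:00, Tue 02:00] → before → no.
deploy [Tue 06:00, Tue 08:00] → before → no.
load_test [Mon 23:00, Thu 02:00] → overlaps → no.
onboarding [Mon 06:00, Wed 17:00] → overlaps → no.
rehearsal [Wed 14:00, Fri 00:00] → overlapped-by → no.
snapshot [Mon 06:00, Mon 18:00] → before → no.
sync_call [Mon 12:00, Thu 14:00] → contains → no.
Result: none.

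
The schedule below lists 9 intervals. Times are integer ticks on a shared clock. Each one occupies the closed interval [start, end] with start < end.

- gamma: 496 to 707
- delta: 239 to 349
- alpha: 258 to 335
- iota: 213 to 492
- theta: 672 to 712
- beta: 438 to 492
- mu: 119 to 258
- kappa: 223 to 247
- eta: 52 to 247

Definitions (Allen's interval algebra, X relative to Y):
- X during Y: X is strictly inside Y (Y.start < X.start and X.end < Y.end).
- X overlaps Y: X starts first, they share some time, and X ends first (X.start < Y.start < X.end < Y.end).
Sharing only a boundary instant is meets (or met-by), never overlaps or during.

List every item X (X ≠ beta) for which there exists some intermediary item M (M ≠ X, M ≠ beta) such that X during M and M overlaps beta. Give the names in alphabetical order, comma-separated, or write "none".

none

Target beta = [438, 492].
Intermediaries M with M overlaps beta: none.
Union: none.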